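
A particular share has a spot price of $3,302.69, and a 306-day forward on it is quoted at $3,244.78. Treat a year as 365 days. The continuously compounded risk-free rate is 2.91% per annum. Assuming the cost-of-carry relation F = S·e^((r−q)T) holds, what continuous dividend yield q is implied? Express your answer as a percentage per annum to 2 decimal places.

From F = S·e^((r−q)T): (r − q) = ln(F/S)/T
ln(3244.78/3302.69) = ln(0.982466) = -0.017690
(r − q) = -0.017690 / (306/365) = -0.021101
q = r − ln(F/S)/T = 0.0291 + 0.021101 = 0.050201
q = 5.02%

5.02%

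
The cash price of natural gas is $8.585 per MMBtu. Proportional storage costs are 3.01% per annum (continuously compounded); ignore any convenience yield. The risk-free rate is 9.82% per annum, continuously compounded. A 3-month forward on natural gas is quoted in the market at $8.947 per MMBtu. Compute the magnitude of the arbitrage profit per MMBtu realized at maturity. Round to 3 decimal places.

$0.082 per MMBtu

Fair forward: F* = S·e^(carry·T), with carry = (r + u) = 0.0982 + 0.0301 = 0.1283
F* = 8.585 · e^(0.1283 × 3/12) = 8.585 · e^0.032075 = 8.585 × 1.032595 = $8.8648
Market $8.947 > fair $8.8648: forward overpriced → cash-and-carry (buy spot, short the forward).
At maturity, profit = |F_mkt − F*| = |8.947 − 8.8648| = $0.082 per MMBtu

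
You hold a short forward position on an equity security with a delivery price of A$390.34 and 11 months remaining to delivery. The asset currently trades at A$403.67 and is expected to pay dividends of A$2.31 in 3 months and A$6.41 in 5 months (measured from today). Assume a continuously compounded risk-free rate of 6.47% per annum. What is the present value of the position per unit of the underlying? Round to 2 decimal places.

PV(remaining dividends) I = 2.31·e^(−0.0647·3/12) + 6.41·e^(−0.0647·5/12) = 8.5124
Current forward F = (S − I)·e^(rT) = (403.67 − 8.5124)·e^(0.0647·11/12) = 395.1576 × 1.061102 = 419.3025
Value (long) = (F − K)·e^(−rT) = (419.3025 − 390.34) × 0.942416 = 27.2947
Short position value = −(long value) = -A$27.29

-A$27.29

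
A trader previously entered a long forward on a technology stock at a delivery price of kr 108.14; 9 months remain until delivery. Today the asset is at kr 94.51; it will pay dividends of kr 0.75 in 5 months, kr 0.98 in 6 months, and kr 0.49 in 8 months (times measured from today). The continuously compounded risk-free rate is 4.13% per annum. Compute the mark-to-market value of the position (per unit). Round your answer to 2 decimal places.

PV(remaining dividends) I = 0.75·e^(−0.0413·5/12) + 0.98·e^(−0.0413·6/12) + 0.49·e^(−0.0413·8/12) = 2.1739
Current forward F = (S − I)·e^(rT) = (94.51 − 2.1739)·e^(0.0413·9/12) = 92.3361 × 1.031460 = 95.2410
Value (long) = (F − K)·e^(−rT) = (95.2410 − 108.14) × 0.969500 = -12.5056
Value = -kr 12.51

-kr 12.51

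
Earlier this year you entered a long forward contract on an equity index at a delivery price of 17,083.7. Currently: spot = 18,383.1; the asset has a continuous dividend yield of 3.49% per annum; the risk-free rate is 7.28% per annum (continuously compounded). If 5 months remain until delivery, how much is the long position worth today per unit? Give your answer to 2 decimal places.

Current fair forward for the remaining 5 months: F = S·e^((r − q)·T), (r − q) = 0.0728 − 0.0349 = 0.0379
F = 18383.1 · e^(0.0379 × 5/12) = 18383.1 × 1.01591701 = 18675.7040
Value of long forward = (F − K)·e^(−rT) = (18675.7040 − 17083.7) · e^(−0.0728·5/12)
= 1592.0040 × 0.97012211 = 1544.44

1544.44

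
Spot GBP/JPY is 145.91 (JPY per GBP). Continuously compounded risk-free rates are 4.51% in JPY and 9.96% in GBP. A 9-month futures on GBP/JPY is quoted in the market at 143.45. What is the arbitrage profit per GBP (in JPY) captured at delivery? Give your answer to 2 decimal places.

3.38 per GBP (in JPY)

Fair futures: F* = S·e^(carry·T), with carry = (r_JPY − r_GBP) = 0.0451 − 0.0996 = -0.0545
F* = 145.91 · e^(-0.0545 × 9/12) = 145.91 · e^-0.040875 = 145.91 × 0.959949 = 140.0662
Market 143.45 > fair 140.0662: forward overpriced → cash-and-carry (buy spot, short the forward).
At maturity, profit = |F_mkt − F*| = |143.45 − 140.0662| = 3.38 per GBP (in JPY)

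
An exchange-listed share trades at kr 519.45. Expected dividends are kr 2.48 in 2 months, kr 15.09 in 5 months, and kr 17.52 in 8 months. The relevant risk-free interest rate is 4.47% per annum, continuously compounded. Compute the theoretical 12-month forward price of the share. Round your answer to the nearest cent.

kr 507.35

PV(dividends) I = 2.48·e^(−0.0447·2/12) + 15.09·e^(−0.0447·5/12) + 17.52·e^(−0.0447·8/12)
I = 2.4616 + 14.8115 + 17.0056 = 34.2787
F = (S − I)·e^(rT) = (519.45 − 34.2787) · e^(0.0447·12/12)
= 485.1713 · e^0.044700 = 485.1713 × 1.045714 = kr 507.35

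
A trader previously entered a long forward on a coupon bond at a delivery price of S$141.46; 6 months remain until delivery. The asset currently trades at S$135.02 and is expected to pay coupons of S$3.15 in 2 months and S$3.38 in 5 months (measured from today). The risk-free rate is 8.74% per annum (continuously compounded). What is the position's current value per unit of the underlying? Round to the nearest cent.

PV(remaining coupons) I = 3.15·e^(−0.0874·2/12) + 3.38·e^(−0.0874·5/12) = 6.3636
Current forward F = (S − I)·e^(rT) = (135.02 − 6.3636)·e^(0.0874·6/12) = 128.6564 × 1.044669 = 134.4034
Value (long) = (F − K)·e^(−rT) = (134.4034 − 141.46) × 0.957241 = -6.7549
Value = -S$6.75

-S$6.75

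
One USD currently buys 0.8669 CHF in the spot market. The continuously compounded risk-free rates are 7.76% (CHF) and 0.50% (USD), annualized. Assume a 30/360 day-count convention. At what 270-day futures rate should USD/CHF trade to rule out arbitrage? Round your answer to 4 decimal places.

0.9154

F = S·e^((r_CHF − r_USD)T) = 0.8669 · e^((0.0776 − 0.0050) × 270/360)
= 0.8669 · e^0.054450 = 0.8669 × 1.055960
F = 0.9154 CHF per USD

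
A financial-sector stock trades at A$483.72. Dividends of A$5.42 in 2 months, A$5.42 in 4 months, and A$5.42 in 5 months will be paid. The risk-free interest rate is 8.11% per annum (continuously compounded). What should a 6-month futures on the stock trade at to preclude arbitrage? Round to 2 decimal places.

PV(dividends) I = 5.42·e^(−0.0811·2/12) + 5.42·e^(−0.0811·4/12) + 5.42·e^(−0.0811·5/12)
I = 5.3472 + 5.2754 + 5.2399 = 15.8625
F = (S − I)·e^(rT) = (483.72 − 15.8625) · e^(0.0811·6/12)
= 467.8575 · e^0.040550 = 467.8575 × 1.041383 = A$487.22

A$487.22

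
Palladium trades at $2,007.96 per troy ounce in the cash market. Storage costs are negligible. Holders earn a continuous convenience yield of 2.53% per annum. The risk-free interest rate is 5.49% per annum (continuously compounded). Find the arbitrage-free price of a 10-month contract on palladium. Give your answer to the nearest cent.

Net carry = r + u − y = 0.0549 + 0.0000 − 0.0253 = 0.0296
F = S·e^((r+u−y)T) = 2007.96 · e^(0.0296 × 10/12) = 2007.96 · e^0.02466667
= 2007.96 × 1.02497341 = $2,058.11 per troy ounce

$2,058.11 per troy ounce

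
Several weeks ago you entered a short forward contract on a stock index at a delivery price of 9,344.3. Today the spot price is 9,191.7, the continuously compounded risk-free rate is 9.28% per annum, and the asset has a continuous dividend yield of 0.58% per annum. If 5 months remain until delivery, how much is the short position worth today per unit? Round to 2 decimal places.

Current fair forward for the remaining 5 months: F = S·e^((r − q)·T), (r − q) = 0.0928 − 0.0058 = 0.0870
F = 9191.7 · e^(0.0870 × 5/12) = 9191.7 × 1.03691504 = 9531.0120
Value of long forward = (F − K)·e^(−rT) = (9531.0120 − 9344.3) · e^(−0.0928·5/12)
= 186.7120 × 0.96207135 = 179.63
Short position value = −(long value) = -179.63

-179.63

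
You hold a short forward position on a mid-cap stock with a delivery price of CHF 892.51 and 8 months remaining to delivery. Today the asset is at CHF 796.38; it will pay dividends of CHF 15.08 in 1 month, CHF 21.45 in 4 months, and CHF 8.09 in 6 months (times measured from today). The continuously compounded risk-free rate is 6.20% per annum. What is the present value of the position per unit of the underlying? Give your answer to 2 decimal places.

CHF 103.85

PV(remaining dividends) I = 15.08·e^(−0.0620·1/12) + 21.45·e^(−0.0620·4/12) + 8.09·e^(−0.0620·6/12) = 43.8566
Current forward F = (S − I)·e^(rT) = (796.38 − 43.8566)·e^(0.0620·8/12) = 752.5234 × 1.042199 = 784.2791
Value (long) = (F − K)·e^(−rT) = (784.2791 − 892.51) × 0.959509 = -103.8485
Short position value = −(long value) = CHF 103.85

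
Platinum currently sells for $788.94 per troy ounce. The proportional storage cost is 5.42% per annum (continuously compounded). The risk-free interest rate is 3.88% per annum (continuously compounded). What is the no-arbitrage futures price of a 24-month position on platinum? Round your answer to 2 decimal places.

$950.22 per troy ounce

Net carry = r + u − y = 0.0388 + 0.0542 − 0.0000 = 0.0930
F = S·e^((r+u−y)T) = 788.94 · e^(0.0930 × 24/12) = 788.94 · e^0.186000
= 788.94 × 1.204422 = $950.22 per troy ounce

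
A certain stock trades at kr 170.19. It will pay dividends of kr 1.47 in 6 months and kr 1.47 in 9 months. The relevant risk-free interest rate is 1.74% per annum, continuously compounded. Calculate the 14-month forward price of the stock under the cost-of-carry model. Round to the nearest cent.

kr 170.71

PV(dividends) I = 1.47·e^(−0.0174·6/12) + 1.47·e^(−0.0174·9/12)
I = 1.4573 + 1.4509 = 2.9082
F = (S − I)·e^(rT) = (170.19 − 2.9082) · e^(0.0174·14/12)
= 167.2818 · e^0.020300 = 167.2818 × 1.020507 = kr 170.71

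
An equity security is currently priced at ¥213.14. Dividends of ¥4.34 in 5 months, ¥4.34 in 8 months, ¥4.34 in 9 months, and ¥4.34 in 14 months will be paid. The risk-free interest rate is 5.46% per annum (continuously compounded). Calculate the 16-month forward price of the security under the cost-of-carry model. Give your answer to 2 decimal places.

¥211.31

PV(dividends) I = 4.34·e^(−0.0546·5/12) + 4.34·e^(−0.0546·8/12) + 4.34·e^(−0.0546·9/12) + 4.34·e^(−0.0546·14/12)
I = 4.2424 + 4.1849 + 4.1659 + 4.0722 = 16.6654
F = (S − I)·e^(rT) = (213.14 − 16.6654) · e^(0.0546·16/12)
= 196.4746 · e^0.072800 = 196.4746 × 1.075515 = ¥211.31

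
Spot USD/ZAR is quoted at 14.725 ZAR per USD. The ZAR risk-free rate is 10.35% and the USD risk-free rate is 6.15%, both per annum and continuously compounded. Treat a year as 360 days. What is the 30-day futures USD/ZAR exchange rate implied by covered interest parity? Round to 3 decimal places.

14.777

F = S·e^((r_ZAR − r_USD)T) = 14.725 · e^((0.1035 − 0.0615) × 30/360)
= 14.725 · e^0.003500 = 14.725 × 1.003506
F = 14.777 ZAR per USD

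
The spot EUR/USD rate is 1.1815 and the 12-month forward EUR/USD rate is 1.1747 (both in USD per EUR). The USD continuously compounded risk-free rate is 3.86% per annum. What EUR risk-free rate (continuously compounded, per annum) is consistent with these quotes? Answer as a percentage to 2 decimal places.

F = S·e^((r_USD − r_EUR)T) ⇒ r_EUR = r_USD − ln(F/S)/T
ln(1.1747/1.1815) = -0.005772; /(12/12) = -0.005772
r_EUR = 0.0386 + 0.005772 = 0.044372
r_EUR = 4.44%

4.44%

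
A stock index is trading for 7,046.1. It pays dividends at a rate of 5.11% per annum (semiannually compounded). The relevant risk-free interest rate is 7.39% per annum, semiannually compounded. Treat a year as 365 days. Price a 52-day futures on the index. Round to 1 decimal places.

F = S · (1+r/2)^(2T) / (1+q/2)^(2T)
= 7046.1 × 1.010392 / 1.007214 = 7046.1 × 1.003155
F = 7,068.3

7,068.3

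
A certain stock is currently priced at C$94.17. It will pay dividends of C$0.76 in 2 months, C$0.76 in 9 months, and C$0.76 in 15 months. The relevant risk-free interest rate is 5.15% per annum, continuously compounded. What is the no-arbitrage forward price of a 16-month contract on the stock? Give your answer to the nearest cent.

C$98.51

PV(dividends) I = 0.76·e^(−0.0515·2/12) + 0.76·e^(−0.0515·9/12) + 0.76·e^(−0.0515·15/12)
I = 0.7535 + 0.7312 + 0.7126 = 2.1973
F = (S − I)·e^(rT) = (94.17 − 2.1973) · e^(0.0515·16/12)
= 91.9727 · e^0.068667 = 91.9727 × 1.071079 = C$98.51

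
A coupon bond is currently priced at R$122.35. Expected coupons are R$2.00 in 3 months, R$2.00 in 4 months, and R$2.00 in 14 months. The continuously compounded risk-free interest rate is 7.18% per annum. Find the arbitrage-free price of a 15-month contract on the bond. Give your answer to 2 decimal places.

R$127.54

PV(coupons) I = 2.00·e^(−0.0718·3/12) + 2.00·e^(−0.0718·4/12) + 2.00·e^(−0.0718·14/12)
I = 1.9644 + 1.9527 + 1.8393 = 5.7564
F = (S − I)·e^(rT) = (122.35 − 5.7564) · e^(0.0718·15/12)
= 116.5936 · e^0.089750 = 116.5936 × 1.093901 = R$127.54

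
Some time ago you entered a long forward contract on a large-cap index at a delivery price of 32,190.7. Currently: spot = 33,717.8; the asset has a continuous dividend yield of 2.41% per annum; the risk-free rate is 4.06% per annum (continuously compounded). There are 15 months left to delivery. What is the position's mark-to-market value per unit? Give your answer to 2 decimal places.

Current fair forward for the remaining 15 months: F = S·e^((r − q)·T), (r − q) = 0.0406 − 0.0241 = 0.0165
F = 33717.8 · e^(0.0165 × 15/12) = 33717.8 × 1.02083917 = 34420.4510
Value of long forward = (F − K)·e^(−rT) = (34420.4510 − 32190.7) · e^(−0.0406·15/12)
= 2229.7510 × 0.95051627 = 2119.41

2119.41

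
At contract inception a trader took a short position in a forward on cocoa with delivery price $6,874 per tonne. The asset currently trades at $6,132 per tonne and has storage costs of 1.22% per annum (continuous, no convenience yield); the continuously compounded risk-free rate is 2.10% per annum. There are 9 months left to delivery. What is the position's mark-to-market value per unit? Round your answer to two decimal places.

Current fair forward for the remaining 9 months: F = S·e^((r + u)·T), (r + u) = 0.0210 + 0.0122 = 0.0332
F = 6132 · e^(0.0332 × 9/12) = 6132 × 1.02521259 = 6286.6036
Value of long forward = (F − K)·e^(−rT) = (6286.6036 − 6874) · e^(−0.0210·9/12)
= -587.3964 × 0.98437338 = -578.22
Short position value = −(long value) = $578.22

$578.22 per tonne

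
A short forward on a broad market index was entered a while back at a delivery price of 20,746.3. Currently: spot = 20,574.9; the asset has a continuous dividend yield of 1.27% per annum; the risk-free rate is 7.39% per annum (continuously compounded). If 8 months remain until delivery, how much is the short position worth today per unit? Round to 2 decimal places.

-652.47

Current fair forward for the remaining 8 months: F = S·e^((r − q)·T), (r − q) = 0.0739 − 0.0127 = 0.0612
F = 20574.9 · e^(0.0612 × 8/12) = 20574.9 × 1.04164376 = 21431.7162
Value of long forward = (F − K)·e^(−rT) = (21431.7162 − 20746.3) · e^(−0.0739·8/12)
= 685.4162 × 0.95192725 = 652.47
Short position value = −(long value) = -652.47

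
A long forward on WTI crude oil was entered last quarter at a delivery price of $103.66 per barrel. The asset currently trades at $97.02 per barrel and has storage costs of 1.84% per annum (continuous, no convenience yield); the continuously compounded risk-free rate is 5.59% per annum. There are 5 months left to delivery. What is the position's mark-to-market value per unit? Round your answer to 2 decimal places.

-$3.51 per barrel

Current fair forward for the remaining 5 months: F = S·e^((r + u)·T), (r + u) = 0.0559 + 0.0184 = 0.0743
F = 97.02 · e^(0.0743 × 5/12) = 97.02 × 1.031443 = 100.0706
Value of long forward = (F − K)·e^(−rT) = (100.0706 − 103.66) · e^(−0.0559·5/12)
= -3.5894 × 0.976977 = -3.51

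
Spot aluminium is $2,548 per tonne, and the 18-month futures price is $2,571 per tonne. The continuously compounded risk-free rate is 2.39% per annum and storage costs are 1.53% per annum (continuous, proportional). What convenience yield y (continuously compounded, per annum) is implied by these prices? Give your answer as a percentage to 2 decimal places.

3.32%

F = S·e^((r+u−y)T) ⇒ (r+u−y) = ln(F/S)/T
ln(2571/2548) = 0.008986; /T ⇒ 0.005991
y = r + u − ln(F/S)/T = 0.0239 + 0.0153 − 0.005991 = 0.033209
y = 3.32%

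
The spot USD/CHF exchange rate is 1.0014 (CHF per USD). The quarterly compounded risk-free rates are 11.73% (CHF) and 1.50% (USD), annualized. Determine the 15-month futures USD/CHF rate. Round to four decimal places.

1.1356

By covered interest parity, F = S · (1+r_CHF/4)^(4T) / (1+r_USD/4)^(4T)
= 1.0014 × 1.155480 / 1.018891 = 1.0014 × 1.134057
F = 1.1356 CHF per USD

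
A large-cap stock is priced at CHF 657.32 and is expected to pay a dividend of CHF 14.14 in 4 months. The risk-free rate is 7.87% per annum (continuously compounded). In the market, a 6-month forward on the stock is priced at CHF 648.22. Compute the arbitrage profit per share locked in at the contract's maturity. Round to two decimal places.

CHF 21.15 per share

PV(dividends) I = 14.14·e^(−0.0787·4/12) = 13.7739
Fair forward F* = (S − I)·e^(rT) = (657.32 − 13.7739)·e^0.039350 = 643.5461 × 1.040134 = 669.3742
Market CHF 648.22 < fair 669.3742: forward underpriced → reverse cash-and-carry (short the stock, invest proceeds at r, pay the dividends, go long the forward).
Profit at T = |F_mkt − F*| = |648.22 − 669.3742| = CHF 21.15 per share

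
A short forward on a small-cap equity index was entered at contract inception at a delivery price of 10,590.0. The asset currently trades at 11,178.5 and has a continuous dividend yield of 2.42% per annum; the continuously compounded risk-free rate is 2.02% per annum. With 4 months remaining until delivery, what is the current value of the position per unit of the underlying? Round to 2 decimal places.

Current fair forward for the remaining 4 months: F = S·e^((r − q)·T), (r − q) = 0.0202 − 0.0242 = -0.0040
F = 11178.5 · e^(-0.0040 × 4/12) = 11178.5 × 0.99866756 = 11163.6053
Value of long forward = (F − K)·e^(−rT) = (11163.6053 − 10590.0) · e^(−0.0202·4/12)
= 573.6053 × 0.99328928 = 569.76
Short position value = −(long value) = -569.76

-569.76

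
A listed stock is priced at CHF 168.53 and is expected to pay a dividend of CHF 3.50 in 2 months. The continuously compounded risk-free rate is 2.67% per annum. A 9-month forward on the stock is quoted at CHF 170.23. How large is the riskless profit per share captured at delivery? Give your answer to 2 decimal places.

PV(dividends) I = 3.50·e^(−0.0267·2/12) = 3.4845
Fair forward F* = (S − I)·e^(rT) = (168.53 − 3.4845)·e^0.020025 = 165.0455 × 1.020227 = 168.3839
Market CHF 170.23 > fair 168.3839: forward overpriced → cash-and-carry (borrow at r, buy the stock and collect the dividends, short the forward).
Profit at T = |F_mkt − F*| = |170.23 − 168.3839| = CHF 1.85 per share

CHF 1.85 per share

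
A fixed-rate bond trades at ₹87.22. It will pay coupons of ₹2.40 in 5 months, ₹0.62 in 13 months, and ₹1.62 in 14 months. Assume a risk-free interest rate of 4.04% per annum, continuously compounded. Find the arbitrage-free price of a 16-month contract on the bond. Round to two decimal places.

₹87.30

PV(coupons) I = 2.40·e^(−0.0404·5/12) + 0.62·e^(−0.0404·13/12) + 1.62·e^(−0.0404·14/12)
I = 2.3599 + 0.5934 + 1.5454 = 4.4987
F = (S − I)·e^(rT) = (87.22 − 4.4987) · e^(0.0404·16/12)
= 82.7213 · e^0.053867 = 82.7213 × 1.055344 = ₹87.30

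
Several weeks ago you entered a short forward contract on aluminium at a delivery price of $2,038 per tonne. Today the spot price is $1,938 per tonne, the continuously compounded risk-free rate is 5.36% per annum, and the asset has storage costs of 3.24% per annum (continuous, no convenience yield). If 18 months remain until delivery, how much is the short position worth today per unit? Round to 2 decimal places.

-$153.95 per tonne

Current fair forward for the remaining 18 months: F = S·e^((r + u)·T), (r + u) = 0.0536 + 0.0324 = 0.0860
F = 1938 · e^(0.0860 × 18/12) = 1938 × 1.13769012 = 2204.8435
Value of long forward = (F − K)·e^(−rT) = (2204.8435 − 2038) · e^(−0.0536·18/12)
= 166.8435 × 0.92274717 = 153.95
Short position value = −(long value) = -$153.95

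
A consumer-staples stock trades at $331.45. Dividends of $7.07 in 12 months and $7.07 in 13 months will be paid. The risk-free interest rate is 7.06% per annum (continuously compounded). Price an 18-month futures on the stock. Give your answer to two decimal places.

$353.87

PV(dividends) I = 7.07·e^(−0.0706·12/12) + 7.07·e^(−0.0706·13/12)
I = 6.5881 + 6.5494 = 13.1375
F = (S − I)·e^(rT) = (331.45 − 13.1375) · e^(0.0706·18/12)
= 318.3125 · e^0.105900 = 318.3125 × 1.111711 = $353.87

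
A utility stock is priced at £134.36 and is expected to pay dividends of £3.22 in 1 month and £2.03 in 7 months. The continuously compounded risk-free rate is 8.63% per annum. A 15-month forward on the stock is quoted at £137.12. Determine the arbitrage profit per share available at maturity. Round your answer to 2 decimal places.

PV(dividends) I = 3.22·e^(−0.0863·1/12) + 2.03·e^(−0.0863·7/12) = 5.1273
Fair forward F* = (S − I)·e^(rT) = (134.36 − 5.1273)·e^0.107875 = 129.2327 × 1.113908 = 143.9533
Market £137.12 < fair 143.9533: forward underpriced → reverse cash-and-carry (short the stock, invest proceeds at r, pay the dividends, go long the forward).
Profit at T = |F_mkt − F*| = |137.12 − 143.9533| = £6.83 per share

£6.83 per share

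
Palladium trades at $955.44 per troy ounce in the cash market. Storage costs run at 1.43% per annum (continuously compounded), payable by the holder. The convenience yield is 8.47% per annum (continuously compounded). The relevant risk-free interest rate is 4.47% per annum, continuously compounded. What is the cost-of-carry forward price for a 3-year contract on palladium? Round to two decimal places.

$884.54 per troy ounce

Net carry = r + u − y = 0.0447 + 0.0143 − 0.0847 = -0.0257
F = S·e^((r+u−y)T) = 955.44 · e^(-0.0257 × 3) = 955.44 · e^-0.077100
= 955.44 × 0.925797 = $884.54 per troy ounce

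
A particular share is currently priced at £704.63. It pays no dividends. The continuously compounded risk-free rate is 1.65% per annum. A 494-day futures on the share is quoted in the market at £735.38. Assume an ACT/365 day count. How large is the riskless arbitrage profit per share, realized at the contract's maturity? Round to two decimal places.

£14.84 per share

Fair futures: F* = S·e^(carry·T), with carry = r = 0.0165
F* = 704.63 · e^(0.0165 × 494/365) = 704.63 · e^0.022332 = 704.63 × 1.022583 = £720.5427
Market £735.38 > fair £720.5427: forward overpriced → cash-and-carry (buy spot, short the forward).
At maturity, profit = |F_mkt − F*| = |735.38 − 720.5427| = £14.84 per share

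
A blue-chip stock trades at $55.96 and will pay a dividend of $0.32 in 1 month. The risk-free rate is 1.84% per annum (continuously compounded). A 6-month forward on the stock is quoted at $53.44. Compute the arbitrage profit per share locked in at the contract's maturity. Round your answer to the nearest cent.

PV(dividends) I = 0.32·e^(−0.0184·1/12) = 0.3195
Fair forward F* = (S − I)·e^(rT) = (55.96 − 0.3195)·e^0.009200 = 55.6405 × 1.009242 = 56.1547
Market $53.44 < fair 56.1547: forward underpriced → reverse cash-and-carry (short the stock, invest proceeds at r, pay the dividends, go long the forward).
Profit at T = |F_mkt − F*| = |53.44 − 56.1547| = $2.71 per share

$2.71 per share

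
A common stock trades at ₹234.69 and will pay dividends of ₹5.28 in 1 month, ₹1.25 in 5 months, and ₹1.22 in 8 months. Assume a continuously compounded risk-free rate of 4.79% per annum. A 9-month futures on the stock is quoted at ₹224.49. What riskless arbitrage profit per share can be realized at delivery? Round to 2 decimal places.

₹10.84 per share

PV(dividends) I = 5.28·e^(−0.0479·1/12) + 1.25·e^(−0.0479·5/12) + 1.22·e^(−0.0479·8/12) = 7.6659
Fair futures F* = (S − I)·e^(rT) = (234.69 − 7.6659)·e^0.035925 = 227.0241 × 1.036578 = 235.3282
Market ₹224.49 < fair 235.3282: forward underpriced → reverse cash-and-carry (short the stock, invest proceeds at r, pay the dividends, go long the forward).
Profit at T = |F_mkt − F*| = |224.49 − 235.3282| = ₹10.84 per share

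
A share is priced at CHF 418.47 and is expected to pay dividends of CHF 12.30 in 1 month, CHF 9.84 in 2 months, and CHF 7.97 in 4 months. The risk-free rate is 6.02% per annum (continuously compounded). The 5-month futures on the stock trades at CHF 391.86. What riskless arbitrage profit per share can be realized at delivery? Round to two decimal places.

PV(dividends) I = 12.30·e^(−0.0602·1/12) + 9.84·e^(−0.0602·2/12) + 7.97·e^(−0.0602·4/12) = 29.7919
Fair futures F* = (S − I)·e^(rT) = (418.47 − 29.7919)·e^0.025083 = 388.6781 × 1.025400 = 398.5505
Market CHF 391.86 < fair 398.5505: forward underpriced → reverse cash-and-carry (short the stock, invest proceeds at r, pay the dividends, go long the forward).
Profit at T = |F_mkt − F*| = |391.86 − 398.5505| = CHF 6.69 per share

CHF 6.69 per share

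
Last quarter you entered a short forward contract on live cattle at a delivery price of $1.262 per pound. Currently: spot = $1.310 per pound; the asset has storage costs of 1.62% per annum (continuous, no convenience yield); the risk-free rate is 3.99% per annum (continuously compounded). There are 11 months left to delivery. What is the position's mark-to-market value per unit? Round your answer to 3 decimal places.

-$0.113 per pound

Current fair forward for the remaining 11 months: F = S·e^((r + u)·T), (r + u) = 0.0399 + 0.0162 = 0.0561
F = 1.310 · e^(0.0561 × 11/12) = 1.310 × 1.052770 = 1.3791
Value of long forward = (F − K)·e^(−rT) = (1.3791 − 1.262) · e^(−0.0399·11/12)
= 0.1171 × 0.964086 = 0.113
Short position value = −(long value) = -$0.113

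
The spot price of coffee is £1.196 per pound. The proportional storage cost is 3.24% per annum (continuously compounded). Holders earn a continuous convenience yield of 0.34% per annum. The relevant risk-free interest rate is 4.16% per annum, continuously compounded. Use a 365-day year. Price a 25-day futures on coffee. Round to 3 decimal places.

Net carry = r + u − y = 0.0416 + 0.0324 − 0.0034 = 0.0706
F = S·e^((r+u−y)T) = 1.196 · e^(0.0706 × 25/365) = 1.196 · e^0.004836
= 1.196 × 1.004848 = £1.202 per pound

£1.202 per pound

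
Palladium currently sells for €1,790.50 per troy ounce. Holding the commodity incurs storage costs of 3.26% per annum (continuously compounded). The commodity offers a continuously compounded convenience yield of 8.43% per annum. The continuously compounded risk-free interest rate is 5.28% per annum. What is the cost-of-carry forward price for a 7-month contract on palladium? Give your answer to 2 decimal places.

Net carry = r + u − y = 0.0528 + 0.0326 − 0.0843 = 0.0011
F = S·e^((r+u−y)T) = 1790.50 · e^(0.0011 × 7/12) = 1790.50 · e^0.00064167
= 1790.50 × 1.00064188 = €1,791.65 per troy ounce

€1,791.65 per troy ounce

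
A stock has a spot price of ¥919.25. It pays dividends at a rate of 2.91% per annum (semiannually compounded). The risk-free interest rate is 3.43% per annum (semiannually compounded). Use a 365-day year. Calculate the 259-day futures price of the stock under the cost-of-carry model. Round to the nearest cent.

F = S · (1+r/2)^(2T) / (1+q/2)^(2T)
= 919.25 × 1.024426 / 1.020712 = 919.25 × 1.003639
F = ¥922.60

¥922.60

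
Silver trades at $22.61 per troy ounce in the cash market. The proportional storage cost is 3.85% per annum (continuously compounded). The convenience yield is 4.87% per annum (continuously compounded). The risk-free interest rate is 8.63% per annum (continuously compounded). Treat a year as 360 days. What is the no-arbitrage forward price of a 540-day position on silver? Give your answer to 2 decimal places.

Net carry = r + u − y = 0.0863 + 0.0385 − 0.0487 = 0.0761
F = S·e^((r+u−y)T) = 22.61 · e^(0.0761 × 540/360) = 22.61 · e^0.114150
= 22.61 × 1.120920 = $25.34 per troy ounce

$25.34 per troy ounce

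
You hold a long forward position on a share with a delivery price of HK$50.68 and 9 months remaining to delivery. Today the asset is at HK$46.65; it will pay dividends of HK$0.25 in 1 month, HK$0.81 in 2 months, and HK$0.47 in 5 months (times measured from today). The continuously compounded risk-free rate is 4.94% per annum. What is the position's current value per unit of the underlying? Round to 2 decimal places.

PV(remaining dividends) I = 0.25·e^(−0.0494·1/12) + 0.81·e^(−0.0494·2/12) + 0.47·e^(−0.0494·5/12) = 1.5128
Current forward F = (S − I)·e^(rT) = (46.65 − 1.5128)·e^(0.0494·9/12) = 45.1372 × 1.037745 = 46.8409
Value (long) = (F − K)·e^(−rT) = (46.8409 − 50.68) × 0.963628 = -3.6995
Value = -HK$3.70

-HK$3.70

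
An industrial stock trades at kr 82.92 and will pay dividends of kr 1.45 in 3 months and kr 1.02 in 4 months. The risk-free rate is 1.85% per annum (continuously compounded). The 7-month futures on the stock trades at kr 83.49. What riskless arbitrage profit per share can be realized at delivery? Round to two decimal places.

kr 2.15 per share

PV(dividends) I = 1.45·e^(−0.0185·3/12) + 1.02·e^(−0.0185·4/12) = 2.4570
Fair futures F* = (S − I)·e^(rT) = (82.92 − 2.4570)·e^0.010792 = 80.4630 × 1.010850 = 81.3360
Market kr 83.49 > fair 81.3360: forward overpriced → cash-and-carry (borrow at r, buy the stock and collect the dividends, short the forward).
Profit at T = |F_mkt − F*| = |83.49 − 81.3360| = kr 2.15 per share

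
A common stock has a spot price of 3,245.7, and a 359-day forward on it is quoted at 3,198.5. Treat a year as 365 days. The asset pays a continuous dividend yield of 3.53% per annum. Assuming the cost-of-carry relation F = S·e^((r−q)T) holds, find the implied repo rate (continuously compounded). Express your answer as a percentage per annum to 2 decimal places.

From F = S·e^((r−q)T): (r − q) = ln(F/S)/T
ln(3198.5/3245.7) = ln(0.985458) = -0.014649
(r − q) = -0.014649 / (359/365) = -0.014894
r = ln(F/S)/T + q = -0.014894 + 0.0353 = 0.020406
r = 2.04%

2.04%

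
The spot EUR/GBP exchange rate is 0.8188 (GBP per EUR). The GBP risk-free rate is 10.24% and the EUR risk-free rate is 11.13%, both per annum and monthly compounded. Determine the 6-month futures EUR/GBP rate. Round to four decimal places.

0.8152

By covered interest parity, F = S · (1+r_GBP/12)^(12T) / (1+r_EUR/12)^(12T)
= 0.8188 × 1.052305 / 1.056956 = 0.8188 × 0.995600
F = 0.8152 GBP per EUR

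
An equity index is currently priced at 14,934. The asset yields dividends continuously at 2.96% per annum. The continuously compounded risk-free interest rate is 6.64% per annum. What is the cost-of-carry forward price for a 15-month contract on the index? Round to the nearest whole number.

15,637

F = S·e^((r − q)T) = 14934 · e^((0.0664 − 0.0296) × 15/12)
= 14934 · e^0.046000 = 14934 × 1.047074
F = 15,637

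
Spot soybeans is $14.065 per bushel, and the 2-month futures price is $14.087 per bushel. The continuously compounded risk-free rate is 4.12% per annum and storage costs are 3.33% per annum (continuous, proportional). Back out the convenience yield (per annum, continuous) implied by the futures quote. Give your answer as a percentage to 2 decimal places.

6.51%

F = S·e^((r+u−y)T) ⇒ (r+u−y) = ln(F/S)/T
ln(14.087/14.065) = 0.001563; /T ⇒ 0.009378
y = r + u − ln(F/S)/T = 0.0412 + 0.0333 − 0.009378 = 0.065122
y = 6.51%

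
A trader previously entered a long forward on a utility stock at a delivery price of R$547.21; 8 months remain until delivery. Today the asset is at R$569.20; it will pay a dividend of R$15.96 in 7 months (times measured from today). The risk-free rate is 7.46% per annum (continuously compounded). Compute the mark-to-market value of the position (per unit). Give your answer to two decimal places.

R$33.26

PV(remaining dividends) I = 15.96·e^(−0.0746·7/12) = 15.2804
Current forward F = (S − I)·e^(rT) = (569.20 − 15.2804)·e^(0.0746·8/12) = 553.9196 × 1.050991 = 582.1645
Value (long) = (F − K)·e^(−rT) = (582.1645 − 547.21) × 0.951483 = 33.2586
Value = R$33.26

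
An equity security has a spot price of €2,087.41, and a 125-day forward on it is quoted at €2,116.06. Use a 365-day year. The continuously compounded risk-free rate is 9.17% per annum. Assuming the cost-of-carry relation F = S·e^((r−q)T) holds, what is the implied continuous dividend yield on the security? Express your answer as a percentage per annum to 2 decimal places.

5.19%

From F = S·e^((r−q)T): (r − q) = ln(F/S)/T
ln(2116.06/2087.41) = ln(1.013725) = 0.013632
(r − q) = 0.013632 / (125/365) = 0.039805
q = r − ln(F/S)/T = 0.0917 − 0.039805 = 0.051895
q = 5.19%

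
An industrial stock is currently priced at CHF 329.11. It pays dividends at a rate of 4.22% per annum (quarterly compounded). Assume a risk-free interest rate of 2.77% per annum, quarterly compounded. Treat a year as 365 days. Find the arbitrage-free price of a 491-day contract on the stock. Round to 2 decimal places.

CHF 322.81

F = S · (1+r/4)^(4T) / (1+q/4)^(4T)
= 329.11 × 1.037832 / 1.058095 = 329.11 × 0.980850
F = CHF 322.81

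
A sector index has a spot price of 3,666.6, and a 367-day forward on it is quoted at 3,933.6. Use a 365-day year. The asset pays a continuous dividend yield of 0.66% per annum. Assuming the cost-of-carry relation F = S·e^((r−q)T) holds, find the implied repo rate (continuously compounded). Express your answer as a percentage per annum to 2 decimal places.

7.65%

From F = S·e^((r−q)T): (r − q) = ln(F/S)/T
ln(3933.6/3666.6) = ln(1.072820) = 0.070291
(r − q) = 0.070291 / (367/365) = 0.069908
r = ln(F/S)/T + q = 0.069908 + 0.0066 = 0.076508
r = 7.65%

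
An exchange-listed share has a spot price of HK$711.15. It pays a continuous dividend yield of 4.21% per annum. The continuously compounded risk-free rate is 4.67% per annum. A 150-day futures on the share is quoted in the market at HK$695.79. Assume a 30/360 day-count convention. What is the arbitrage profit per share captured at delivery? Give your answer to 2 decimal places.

HK$16.72 per share

Fair futures: F* = S·e^(carry·T), with carry = (r − q) = 0.0467 − 0.0421 = 0.0046
F* = 711.15 · e^(0.0046 × 150/360) = 711.15 · e^0.001917 = 711.15 × 1.001919 = HK$712.5147
Market HK$695.79 < fair HK$712.5147: forward underpriced → reverse cash-and-carry (short spot, go long the forward).
At maturity, profit = |F_mkt − F*| = |695.79 − 712.5147| = HK$16.72 per share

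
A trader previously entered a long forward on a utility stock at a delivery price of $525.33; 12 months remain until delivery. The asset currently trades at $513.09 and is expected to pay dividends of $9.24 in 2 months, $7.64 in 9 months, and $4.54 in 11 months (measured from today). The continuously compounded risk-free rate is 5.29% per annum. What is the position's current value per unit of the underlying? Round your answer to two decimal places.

-$6.00

PV(remaining dividends) I = 9.24·e^(−0.0529·2/12) + 7.64·e^(−0.0529·9/12) + 4.54·e^(−0.0529·11/12) = 20.8268
Current forward F = (S − I)·e^(rT) = (513.09 − 20.8268)·e^(0.0529·12/12) = 492.2632 × 1.054324 = 519.0049
Value (long) = (F − K)·e^(−rT) = (519.0049 − 525.33) × 0.948475 = -5.9992
Value = -$6.00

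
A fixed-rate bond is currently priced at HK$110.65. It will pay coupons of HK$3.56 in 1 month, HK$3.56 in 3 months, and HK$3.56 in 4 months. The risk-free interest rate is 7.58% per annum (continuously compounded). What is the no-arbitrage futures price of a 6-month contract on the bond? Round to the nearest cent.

PV(coupons) I = 3.56·e^(−0.0758·1/12) + 3.56·e^(−0.0758·3/12) + 3.56·e^(−0.0758·4/12)
I = 3.5376 + 3.4932 + 3.4712 = 10.5020
F = (S − I)·e^(rT) = (110.65 − 10.5020) · e^(0.0758·6/12)
= 100.1480 · e^0.037900 = 100.1480 × 1.038627 = HK$104.02

HK$104.02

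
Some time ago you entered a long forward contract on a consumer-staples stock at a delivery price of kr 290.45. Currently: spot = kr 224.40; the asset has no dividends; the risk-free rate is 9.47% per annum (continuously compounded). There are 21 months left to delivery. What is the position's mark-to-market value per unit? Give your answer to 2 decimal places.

Current fair forward for the remaining 21 months: F = S·e^(r·T), r = 0.0947
F = 224.40 · e^(0.0947 × 21/12) = 224.40 × 1.180248 = 264.8477
Value of long forward = (F − K)·e^(−rT) = (264.8477 − 290.45) · e^(−0.0947·21/12)
= -25.6023 × 0.847279 = -21.69

-kr 21.69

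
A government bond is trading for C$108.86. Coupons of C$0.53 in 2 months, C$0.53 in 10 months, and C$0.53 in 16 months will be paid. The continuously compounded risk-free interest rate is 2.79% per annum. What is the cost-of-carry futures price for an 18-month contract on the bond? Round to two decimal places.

C$111.89

PV(coupons) I = 0.53·e^(−0.0279·2/12) + 0.53·e^(−0.0279·10/12) + 0.53·e^(−0.0279·16/12)
I = 0.5275 + 0.5178 + 0.5106 = 1.5559
F = (S − I)·e^(rT) = (108.86 − 1.5559) · e^(0.0279·18/12)
= 107.3041 · e^0.041850 = 107.3041 × 1.042738 = C$111.89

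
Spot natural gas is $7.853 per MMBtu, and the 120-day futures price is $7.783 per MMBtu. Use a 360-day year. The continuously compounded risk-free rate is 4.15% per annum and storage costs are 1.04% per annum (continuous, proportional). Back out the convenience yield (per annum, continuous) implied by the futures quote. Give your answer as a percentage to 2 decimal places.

F = S·e^((r+u−y)T) ⇒ (r+u−y) = ln(F/S)/T
ln(7.783/7.853) = -0.008954; /T ⇒ -0.026862
y = r + u − ln(F/S)/T = 0.0415 + 0.0104 + 0.026862 = 0.078762
y = 7.88%

7.88%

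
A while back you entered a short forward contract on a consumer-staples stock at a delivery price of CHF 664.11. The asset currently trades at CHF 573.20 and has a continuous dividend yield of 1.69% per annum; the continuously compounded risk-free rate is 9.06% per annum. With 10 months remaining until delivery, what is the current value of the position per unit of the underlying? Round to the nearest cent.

CHF 50.63

Current fair forward for the remaining 10 months: F = S·e^((r − q)·T), (r − q) = 0.0906 − 0.0169 = 0.0737
F = 573.20 · e^(0.0737 × 10/12) = 573.20 × 1.063342 = 609.5076
Value of long forward = (F − K)·e^(−rT) = (609.5076 − 664.11) · e^(−0.0906·10/12)
= -54.6024 × 0.927280 = -50.63
Short position value = −(long value) = CHF 50.63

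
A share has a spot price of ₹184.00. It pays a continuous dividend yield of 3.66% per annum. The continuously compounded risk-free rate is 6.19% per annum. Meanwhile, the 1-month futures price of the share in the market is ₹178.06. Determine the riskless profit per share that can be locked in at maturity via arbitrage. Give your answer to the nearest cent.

₹6.33 per share

Fair futures: F* = S·e^(carry·T), with carry = (r − q) = 0.0619 − 0.0366 = 0.0253
F* = 184.00 · e^(0.0253 × 1/12) = 184.00 · e^0.002108 = 184.00 × 1.002110 = ₹184.3882
Market ₹178.06 < fair ₹184.3882: forward underpriced → reverse cash-and-carry (short spot, go long the forward).
At maturity, profit = |F_mkt − F*| = |178.06 − 184.3882| = ₹6.33 per share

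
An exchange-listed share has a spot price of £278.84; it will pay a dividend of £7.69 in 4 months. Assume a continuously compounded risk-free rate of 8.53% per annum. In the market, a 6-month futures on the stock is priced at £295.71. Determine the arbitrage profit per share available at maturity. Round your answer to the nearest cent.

£12.52 per share

PV(dividends) I = 7.69·e^(−0.0853·4/12) = 7.4744
Fair futures F* = (S − I)·e^(rT) = (278.84 − 7.4744)·e^0.042650 = 271.3656 × 1.043573 = 283.1898
Market £295.71 > fair 283.1898: forward overpriced → cash-and-carry (borrow at r, buy the stock and collect the dividends, short the forward).
Profit at T = |F_mkt − F*| = |295.71 − 283.1898| = £12.52 per share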